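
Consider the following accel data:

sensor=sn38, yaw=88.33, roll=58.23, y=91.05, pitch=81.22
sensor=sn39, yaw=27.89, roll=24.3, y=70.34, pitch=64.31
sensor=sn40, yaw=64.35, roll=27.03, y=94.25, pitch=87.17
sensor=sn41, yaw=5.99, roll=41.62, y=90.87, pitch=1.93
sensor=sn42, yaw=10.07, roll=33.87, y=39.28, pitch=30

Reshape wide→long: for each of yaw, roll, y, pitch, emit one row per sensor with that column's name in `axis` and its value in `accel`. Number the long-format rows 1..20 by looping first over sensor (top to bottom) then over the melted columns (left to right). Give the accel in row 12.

20 rows total (5 × 4). Row 12: index ⌊(12-1)/4⌋ = 2 into sensor → sn40; (12-1) mod 4 = 3 into the melted columns → pitch.
So row 12 is (sn40, pitch, 87.17); accel = 87.17.

87.17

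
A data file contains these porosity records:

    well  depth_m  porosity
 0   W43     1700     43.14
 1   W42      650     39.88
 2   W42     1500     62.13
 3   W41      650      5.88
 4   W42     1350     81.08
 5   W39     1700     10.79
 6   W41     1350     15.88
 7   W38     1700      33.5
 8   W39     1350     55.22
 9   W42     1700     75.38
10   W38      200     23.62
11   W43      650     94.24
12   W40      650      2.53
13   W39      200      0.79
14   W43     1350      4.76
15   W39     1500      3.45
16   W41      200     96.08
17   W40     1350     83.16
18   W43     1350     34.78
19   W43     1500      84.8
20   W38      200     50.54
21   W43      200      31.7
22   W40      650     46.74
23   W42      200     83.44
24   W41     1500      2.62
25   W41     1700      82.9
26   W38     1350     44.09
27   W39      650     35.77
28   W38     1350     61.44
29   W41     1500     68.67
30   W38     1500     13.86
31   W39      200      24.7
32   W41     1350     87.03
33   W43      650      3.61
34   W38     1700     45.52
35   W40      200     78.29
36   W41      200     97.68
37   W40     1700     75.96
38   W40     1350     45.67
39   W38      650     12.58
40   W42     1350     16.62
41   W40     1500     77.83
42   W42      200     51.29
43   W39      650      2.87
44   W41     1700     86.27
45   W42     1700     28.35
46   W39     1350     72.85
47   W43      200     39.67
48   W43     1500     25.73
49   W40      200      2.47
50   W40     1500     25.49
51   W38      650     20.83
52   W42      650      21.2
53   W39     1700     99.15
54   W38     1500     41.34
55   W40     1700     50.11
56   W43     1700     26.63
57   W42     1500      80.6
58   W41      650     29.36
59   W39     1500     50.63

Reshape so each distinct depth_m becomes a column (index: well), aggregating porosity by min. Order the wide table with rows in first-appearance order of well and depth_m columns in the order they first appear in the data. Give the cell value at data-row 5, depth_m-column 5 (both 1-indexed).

With rows in first-appearance order of well, row 5 is well=W38. depth_m columns in first-appearance order: 1700, 650, 1500, 1350, 200; column 5 is 200.
Long rows with well=W38, depth_m=200: min(23.62, 50.54) = 23.62.

23.62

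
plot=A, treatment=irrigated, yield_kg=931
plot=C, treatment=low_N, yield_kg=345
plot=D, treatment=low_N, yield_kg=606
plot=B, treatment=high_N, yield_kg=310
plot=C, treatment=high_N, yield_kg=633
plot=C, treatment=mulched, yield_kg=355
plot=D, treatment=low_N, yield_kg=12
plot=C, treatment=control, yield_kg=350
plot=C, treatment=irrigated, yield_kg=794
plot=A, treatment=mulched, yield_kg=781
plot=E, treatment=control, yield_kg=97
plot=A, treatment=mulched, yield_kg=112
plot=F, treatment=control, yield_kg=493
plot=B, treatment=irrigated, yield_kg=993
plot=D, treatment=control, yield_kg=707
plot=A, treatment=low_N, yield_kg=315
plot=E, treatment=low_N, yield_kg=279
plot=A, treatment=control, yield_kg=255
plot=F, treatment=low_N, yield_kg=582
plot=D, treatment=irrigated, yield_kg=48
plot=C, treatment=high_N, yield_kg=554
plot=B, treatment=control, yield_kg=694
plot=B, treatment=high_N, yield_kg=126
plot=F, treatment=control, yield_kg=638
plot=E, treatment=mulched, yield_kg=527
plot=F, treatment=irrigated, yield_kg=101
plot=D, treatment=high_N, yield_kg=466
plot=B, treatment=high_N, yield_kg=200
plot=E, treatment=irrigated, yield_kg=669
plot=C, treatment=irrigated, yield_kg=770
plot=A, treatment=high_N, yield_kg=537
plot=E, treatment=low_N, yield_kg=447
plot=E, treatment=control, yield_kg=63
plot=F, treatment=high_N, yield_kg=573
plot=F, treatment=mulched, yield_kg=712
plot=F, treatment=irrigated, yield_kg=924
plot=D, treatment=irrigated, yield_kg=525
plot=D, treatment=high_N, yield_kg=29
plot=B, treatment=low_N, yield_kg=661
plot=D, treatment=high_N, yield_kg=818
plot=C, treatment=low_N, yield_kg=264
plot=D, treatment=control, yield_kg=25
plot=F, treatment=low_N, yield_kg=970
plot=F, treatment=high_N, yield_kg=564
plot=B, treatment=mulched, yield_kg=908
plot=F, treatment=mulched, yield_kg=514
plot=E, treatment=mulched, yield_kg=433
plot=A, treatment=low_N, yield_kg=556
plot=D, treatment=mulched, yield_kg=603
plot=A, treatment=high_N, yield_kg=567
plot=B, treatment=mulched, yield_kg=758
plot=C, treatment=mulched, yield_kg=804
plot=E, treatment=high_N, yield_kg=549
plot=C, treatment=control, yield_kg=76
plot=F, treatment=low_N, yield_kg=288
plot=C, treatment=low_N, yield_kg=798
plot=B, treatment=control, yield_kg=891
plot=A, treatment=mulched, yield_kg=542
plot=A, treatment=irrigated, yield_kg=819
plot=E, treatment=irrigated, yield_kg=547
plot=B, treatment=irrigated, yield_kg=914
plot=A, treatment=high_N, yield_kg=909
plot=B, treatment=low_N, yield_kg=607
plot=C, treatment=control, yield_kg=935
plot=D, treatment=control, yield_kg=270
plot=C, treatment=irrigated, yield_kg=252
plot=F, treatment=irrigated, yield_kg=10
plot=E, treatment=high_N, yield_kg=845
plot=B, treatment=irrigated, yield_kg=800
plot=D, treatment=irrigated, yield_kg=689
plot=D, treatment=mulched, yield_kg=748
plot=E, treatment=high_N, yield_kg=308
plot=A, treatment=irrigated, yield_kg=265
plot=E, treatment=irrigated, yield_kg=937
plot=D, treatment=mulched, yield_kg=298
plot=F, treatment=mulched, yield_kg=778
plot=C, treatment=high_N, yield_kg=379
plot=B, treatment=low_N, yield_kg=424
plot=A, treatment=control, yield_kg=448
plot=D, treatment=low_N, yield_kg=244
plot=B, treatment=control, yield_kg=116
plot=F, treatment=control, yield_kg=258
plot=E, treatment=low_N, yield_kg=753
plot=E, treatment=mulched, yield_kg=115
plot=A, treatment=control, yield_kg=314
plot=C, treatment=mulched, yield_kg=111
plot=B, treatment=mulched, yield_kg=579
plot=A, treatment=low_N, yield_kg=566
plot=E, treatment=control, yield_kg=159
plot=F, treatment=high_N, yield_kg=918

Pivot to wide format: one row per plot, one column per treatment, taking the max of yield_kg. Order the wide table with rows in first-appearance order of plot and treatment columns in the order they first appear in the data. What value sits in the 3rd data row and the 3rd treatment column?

With rows in first-appearance order of plot, row 3 is plot=D. treatment columns in first-appearance order: irrigated, low_N, high_N, mulched, control; column 3 is high_N.
Long rows with plot=D, treatment=high_N: max(466, 29, 818) = 818.

818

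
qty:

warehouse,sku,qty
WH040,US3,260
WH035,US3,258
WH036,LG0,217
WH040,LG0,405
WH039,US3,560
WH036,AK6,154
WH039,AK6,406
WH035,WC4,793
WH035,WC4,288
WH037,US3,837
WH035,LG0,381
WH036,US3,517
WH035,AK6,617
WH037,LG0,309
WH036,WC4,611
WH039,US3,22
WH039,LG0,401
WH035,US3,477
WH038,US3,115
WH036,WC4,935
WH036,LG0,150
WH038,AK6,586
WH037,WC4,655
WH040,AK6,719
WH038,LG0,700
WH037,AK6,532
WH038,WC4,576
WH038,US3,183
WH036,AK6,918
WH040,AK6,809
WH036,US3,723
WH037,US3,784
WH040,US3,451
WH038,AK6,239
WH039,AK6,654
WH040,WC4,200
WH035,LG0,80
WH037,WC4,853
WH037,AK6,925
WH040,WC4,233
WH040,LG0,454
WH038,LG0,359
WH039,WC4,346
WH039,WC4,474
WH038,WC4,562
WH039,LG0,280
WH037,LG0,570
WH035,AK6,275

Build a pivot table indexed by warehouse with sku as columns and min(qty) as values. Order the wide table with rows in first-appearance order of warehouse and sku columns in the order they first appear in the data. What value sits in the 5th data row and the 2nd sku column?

With rows in first-appearance order of warehouse, row 5 is warehouse=WH037. sku columns in first-appearance order: US3, LG0, AK6, WC4; column 2 is LG0.
Long rows with warehouse=WH037, sku=LG0: min(309, 570) = 309.

309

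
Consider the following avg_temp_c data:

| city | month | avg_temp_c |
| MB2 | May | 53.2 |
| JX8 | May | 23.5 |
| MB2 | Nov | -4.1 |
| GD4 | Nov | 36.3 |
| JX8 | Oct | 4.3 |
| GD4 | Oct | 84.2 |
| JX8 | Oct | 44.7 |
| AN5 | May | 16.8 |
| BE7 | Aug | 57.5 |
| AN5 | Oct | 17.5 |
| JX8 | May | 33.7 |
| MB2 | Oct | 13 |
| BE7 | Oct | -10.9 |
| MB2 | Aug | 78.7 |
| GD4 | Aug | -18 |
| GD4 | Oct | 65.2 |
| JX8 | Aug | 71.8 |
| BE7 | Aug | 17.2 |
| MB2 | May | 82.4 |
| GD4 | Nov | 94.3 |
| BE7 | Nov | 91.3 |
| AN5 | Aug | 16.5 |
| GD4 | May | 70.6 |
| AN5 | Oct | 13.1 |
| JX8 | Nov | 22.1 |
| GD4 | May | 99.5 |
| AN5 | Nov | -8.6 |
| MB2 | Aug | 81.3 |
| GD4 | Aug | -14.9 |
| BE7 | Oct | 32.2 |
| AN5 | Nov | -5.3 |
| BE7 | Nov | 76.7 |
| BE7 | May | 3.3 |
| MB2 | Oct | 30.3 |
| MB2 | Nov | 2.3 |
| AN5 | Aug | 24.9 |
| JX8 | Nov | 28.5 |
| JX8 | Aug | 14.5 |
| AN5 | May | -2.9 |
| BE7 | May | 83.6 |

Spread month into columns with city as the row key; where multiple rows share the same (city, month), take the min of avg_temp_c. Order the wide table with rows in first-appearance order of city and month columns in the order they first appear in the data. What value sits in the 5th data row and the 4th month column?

17.2

With rows in first-appearance order of city, row 5 is city=BE7. month columns in first-appearance order: May, Nov, Oct, Aug; column 4 is Aug.
Long rows with city=BE7, month=Aug: min(57.5, 17.2) = 17.2.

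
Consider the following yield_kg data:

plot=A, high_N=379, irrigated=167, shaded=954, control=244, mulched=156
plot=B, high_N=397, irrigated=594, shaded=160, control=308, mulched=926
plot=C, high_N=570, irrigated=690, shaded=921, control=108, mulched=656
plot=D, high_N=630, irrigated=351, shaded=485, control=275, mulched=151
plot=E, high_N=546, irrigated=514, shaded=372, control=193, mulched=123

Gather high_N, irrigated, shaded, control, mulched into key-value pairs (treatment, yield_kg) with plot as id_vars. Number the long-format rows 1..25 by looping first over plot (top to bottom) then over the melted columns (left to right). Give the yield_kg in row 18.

25 rows total (5 × 5). Row 18: index ⌊(18-1)/5⌋ = 3 into plot → D; (18-1) mod 5 = 2 into the melted columns → shaded.
So row 18 is (D, shaded, 485); yield_kg = 485.

485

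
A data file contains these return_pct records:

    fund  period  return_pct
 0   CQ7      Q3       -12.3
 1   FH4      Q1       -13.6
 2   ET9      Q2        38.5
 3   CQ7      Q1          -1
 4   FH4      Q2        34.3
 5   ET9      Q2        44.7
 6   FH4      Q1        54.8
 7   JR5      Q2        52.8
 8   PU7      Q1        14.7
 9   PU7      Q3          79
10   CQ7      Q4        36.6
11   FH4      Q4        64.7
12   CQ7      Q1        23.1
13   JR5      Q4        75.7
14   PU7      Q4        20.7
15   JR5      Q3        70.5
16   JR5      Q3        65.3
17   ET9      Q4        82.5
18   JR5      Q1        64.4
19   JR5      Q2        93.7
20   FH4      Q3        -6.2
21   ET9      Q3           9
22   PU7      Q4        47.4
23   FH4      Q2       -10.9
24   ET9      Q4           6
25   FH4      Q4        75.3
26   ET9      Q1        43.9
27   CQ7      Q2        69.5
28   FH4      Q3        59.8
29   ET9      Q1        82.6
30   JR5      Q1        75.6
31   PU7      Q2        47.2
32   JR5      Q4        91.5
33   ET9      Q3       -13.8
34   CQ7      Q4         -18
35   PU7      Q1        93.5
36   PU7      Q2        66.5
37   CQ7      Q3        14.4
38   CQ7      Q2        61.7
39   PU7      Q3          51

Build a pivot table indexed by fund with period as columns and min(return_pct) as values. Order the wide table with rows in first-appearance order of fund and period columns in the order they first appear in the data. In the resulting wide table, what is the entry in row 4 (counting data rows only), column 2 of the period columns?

With rows in first-appearance order of fund, row 4 is fund=JR5. period columns in first-appearance order: Q3, Q1, Q2, Q4; column 2 is Q1.
Long rows with fund=JR5, period=Q1: min(64.4, 75.6) = 64.4.

64.4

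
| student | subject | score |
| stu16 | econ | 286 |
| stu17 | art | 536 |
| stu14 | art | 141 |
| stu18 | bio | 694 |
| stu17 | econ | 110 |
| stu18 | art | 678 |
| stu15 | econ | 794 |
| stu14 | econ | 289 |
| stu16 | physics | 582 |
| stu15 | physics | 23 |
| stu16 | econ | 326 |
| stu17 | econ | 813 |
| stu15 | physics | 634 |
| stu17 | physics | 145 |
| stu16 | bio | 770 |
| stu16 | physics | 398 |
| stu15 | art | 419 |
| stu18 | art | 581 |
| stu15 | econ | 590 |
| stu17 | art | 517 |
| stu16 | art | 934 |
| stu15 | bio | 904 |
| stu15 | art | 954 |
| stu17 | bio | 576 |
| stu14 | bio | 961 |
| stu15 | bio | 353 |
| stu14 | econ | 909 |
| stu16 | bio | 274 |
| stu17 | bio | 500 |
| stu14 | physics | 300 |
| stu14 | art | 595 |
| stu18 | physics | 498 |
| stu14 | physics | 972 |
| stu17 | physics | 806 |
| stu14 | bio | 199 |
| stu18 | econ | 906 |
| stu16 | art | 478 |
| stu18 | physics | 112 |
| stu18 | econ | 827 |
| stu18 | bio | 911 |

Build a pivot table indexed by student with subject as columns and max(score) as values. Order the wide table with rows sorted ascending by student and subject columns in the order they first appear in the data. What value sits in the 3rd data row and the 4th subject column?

582

With rows sorted ascending by student, row 3 is student=stu16. subject columns in first-appearance order: econ, art, bio, physics; column 4 is physics.
Long rows with student=stu16, subject=physics: max(582, 398) = 582.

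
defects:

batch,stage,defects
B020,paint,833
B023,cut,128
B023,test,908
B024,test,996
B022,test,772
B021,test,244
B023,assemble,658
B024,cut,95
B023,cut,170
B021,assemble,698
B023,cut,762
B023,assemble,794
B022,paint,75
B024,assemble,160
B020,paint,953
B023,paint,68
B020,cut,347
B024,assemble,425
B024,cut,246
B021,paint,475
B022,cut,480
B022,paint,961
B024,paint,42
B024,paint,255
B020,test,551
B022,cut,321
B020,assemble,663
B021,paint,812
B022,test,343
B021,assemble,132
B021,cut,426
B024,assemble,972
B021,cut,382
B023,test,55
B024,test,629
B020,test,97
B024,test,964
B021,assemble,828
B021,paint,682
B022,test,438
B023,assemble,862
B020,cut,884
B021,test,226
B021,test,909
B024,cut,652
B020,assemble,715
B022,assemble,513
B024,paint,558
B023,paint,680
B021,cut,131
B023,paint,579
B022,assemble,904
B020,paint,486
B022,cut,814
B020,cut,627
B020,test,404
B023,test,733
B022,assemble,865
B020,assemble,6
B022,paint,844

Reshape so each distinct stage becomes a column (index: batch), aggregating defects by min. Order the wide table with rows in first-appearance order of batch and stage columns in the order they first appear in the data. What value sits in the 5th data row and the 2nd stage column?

131

With rows in first-appearance order of batch, row 5 is batch=B021. stage columns in first-appearance order: paint, cut, test, assemble; column 2 is cut.
Long rows with batch=B021, stage=cut: min(426, 382, 131) = 131.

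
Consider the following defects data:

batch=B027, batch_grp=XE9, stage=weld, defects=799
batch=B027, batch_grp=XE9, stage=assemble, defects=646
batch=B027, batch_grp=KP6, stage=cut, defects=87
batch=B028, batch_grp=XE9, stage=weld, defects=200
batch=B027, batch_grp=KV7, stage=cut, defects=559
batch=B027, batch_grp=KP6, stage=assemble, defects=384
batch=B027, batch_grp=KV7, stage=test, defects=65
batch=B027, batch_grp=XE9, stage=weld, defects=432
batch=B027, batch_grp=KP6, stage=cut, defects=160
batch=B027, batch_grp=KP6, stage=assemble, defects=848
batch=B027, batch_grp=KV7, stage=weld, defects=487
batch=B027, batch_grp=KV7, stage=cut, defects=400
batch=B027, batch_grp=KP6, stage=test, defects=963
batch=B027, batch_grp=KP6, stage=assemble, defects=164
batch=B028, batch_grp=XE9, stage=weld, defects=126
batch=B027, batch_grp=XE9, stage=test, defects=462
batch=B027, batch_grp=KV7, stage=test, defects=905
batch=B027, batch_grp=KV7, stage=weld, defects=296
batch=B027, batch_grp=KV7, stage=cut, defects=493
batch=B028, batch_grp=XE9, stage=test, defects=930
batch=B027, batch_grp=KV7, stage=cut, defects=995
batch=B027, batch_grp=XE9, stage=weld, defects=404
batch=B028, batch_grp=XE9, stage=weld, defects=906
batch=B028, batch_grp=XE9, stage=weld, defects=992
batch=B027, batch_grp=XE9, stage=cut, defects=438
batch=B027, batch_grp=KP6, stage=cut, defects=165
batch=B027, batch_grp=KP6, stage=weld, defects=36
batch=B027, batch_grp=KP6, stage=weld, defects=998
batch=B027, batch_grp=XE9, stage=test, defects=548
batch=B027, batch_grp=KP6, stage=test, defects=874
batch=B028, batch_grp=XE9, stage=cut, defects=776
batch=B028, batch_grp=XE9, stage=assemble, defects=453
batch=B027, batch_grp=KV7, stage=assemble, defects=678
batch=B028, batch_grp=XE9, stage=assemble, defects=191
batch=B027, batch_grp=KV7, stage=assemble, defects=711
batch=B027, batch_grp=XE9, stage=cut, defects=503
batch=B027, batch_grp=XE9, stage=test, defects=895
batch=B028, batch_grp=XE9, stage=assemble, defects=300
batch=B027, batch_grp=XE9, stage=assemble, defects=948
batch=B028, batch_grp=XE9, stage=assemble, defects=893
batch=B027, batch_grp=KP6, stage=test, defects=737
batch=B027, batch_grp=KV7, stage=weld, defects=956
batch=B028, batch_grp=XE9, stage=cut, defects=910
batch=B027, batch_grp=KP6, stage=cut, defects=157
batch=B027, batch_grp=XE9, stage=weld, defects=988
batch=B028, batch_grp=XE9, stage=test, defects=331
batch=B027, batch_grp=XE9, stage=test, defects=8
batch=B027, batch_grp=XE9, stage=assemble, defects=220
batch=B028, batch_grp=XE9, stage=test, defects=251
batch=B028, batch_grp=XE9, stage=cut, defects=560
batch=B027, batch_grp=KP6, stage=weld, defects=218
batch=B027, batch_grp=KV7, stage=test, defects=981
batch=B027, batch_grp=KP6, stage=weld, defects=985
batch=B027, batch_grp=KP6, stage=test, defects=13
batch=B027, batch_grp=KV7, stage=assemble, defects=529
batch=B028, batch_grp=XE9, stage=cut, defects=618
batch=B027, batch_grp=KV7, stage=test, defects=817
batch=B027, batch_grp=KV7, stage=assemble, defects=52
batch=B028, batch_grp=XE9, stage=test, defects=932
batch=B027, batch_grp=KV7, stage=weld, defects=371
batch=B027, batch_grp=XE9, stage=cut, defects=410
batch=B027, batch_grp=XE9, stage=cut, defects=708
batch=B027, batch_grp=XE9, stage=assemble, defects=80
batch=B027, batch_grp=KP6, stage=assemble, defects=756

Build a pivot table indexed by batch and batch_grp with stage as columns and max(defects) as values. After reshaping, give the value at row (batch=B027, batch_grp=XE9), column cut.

Rows with batch=B027, batch_grp=XE9 and stage=cut: defects values are 438, 503, 410, 708.
max(438, 503, 410, 708) = 708.

708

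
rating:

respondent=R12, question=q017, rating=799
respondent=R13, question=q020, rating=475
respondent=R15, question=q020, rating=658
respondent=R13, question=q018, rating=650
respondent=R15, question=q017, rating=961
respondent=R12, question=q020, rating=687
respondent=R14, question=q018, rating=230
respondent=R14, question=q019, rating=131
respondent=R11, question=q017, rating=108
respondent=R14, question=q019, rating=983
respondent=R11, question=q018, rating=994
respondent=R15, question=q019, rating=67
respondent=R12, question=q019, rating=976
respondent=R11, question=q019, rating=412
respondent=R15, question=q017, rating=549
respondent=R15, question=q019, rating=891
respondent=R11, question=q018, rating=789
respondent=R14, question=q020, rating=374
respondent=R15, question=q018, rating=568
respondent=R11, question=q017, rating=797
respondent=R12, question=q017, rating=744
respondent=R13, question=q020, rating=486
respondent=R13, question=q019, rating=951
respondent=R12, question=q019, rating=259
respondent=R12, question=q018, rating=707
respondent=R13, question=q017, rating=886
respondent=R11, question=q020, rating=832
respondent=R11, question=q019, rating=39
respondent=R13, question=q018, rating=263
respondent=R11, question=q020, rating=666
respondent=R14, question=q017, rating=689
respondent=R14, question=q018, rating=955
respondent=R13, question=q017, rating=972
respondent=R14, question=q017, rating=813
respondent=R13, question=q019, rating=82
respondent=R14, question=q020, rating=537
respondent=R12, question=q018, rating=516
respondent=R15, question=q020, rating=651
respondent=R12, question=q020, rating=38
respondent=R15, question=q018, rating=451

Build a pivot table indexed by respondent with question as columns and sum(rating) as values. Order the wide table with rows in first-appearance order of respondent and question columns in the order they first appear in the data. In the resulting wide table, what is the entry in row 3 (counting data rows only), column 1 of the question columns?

1510

With rows in first-appearance order of respondent, row 3 is respondent=R15. question columns in first-appearance order: q017, q020, q018, q019; column 1 is q017.
Long rows with respondent=R15, question=q017: 961 + 549 = 1510.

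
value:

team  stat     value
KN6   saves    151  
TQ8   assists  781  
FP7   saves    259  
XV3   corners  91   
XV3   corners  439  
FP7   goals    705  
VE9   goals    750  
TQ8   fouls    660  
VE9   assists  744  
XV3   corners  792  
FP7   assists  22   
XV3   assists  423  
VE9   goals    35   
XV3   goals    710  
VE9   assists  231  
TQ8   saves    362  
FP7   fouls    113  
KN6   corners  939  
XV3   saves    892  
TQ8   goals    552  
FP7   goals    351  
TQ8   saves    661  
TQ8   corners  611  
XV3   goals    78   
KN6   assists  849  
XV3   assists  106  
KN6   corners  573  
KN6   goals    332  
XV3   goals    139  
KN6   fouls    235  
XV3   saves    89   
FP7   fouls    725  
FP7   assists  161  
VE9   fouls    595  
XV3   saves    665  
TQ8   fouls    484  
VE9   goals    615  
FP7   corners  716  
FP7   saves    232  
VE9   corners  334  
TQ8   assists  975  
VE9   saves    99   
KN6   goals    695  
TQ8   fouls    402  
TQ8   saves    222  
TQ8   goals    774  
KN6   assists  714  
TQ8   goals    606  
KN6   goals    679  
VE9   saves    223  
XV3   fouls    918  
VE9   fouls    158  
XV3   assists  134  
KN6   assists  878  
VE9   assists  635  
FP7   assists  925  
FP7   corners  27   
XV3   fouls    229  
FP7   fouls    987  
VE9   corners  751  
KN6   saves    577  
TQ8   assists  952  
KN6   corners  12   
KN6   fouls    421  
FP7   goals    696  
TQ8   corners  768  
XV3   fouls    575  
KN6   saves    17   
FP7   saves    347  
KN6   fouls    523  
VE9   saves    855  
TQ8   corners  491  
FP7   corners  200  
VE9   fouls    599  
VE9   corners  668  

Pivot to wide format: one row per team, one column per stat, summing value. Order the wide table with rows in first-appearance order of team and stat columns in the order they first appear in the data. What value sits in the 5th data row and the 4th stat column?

With rows in first-appearance order of team, row 5 is team=VE9. stat columns in first-appearance order: saves, assists, corners, goals, fouls; column 4 is goals.
Long rows with team=VE9, stat=goals: 750 + 35 + 615 = 1400.

1400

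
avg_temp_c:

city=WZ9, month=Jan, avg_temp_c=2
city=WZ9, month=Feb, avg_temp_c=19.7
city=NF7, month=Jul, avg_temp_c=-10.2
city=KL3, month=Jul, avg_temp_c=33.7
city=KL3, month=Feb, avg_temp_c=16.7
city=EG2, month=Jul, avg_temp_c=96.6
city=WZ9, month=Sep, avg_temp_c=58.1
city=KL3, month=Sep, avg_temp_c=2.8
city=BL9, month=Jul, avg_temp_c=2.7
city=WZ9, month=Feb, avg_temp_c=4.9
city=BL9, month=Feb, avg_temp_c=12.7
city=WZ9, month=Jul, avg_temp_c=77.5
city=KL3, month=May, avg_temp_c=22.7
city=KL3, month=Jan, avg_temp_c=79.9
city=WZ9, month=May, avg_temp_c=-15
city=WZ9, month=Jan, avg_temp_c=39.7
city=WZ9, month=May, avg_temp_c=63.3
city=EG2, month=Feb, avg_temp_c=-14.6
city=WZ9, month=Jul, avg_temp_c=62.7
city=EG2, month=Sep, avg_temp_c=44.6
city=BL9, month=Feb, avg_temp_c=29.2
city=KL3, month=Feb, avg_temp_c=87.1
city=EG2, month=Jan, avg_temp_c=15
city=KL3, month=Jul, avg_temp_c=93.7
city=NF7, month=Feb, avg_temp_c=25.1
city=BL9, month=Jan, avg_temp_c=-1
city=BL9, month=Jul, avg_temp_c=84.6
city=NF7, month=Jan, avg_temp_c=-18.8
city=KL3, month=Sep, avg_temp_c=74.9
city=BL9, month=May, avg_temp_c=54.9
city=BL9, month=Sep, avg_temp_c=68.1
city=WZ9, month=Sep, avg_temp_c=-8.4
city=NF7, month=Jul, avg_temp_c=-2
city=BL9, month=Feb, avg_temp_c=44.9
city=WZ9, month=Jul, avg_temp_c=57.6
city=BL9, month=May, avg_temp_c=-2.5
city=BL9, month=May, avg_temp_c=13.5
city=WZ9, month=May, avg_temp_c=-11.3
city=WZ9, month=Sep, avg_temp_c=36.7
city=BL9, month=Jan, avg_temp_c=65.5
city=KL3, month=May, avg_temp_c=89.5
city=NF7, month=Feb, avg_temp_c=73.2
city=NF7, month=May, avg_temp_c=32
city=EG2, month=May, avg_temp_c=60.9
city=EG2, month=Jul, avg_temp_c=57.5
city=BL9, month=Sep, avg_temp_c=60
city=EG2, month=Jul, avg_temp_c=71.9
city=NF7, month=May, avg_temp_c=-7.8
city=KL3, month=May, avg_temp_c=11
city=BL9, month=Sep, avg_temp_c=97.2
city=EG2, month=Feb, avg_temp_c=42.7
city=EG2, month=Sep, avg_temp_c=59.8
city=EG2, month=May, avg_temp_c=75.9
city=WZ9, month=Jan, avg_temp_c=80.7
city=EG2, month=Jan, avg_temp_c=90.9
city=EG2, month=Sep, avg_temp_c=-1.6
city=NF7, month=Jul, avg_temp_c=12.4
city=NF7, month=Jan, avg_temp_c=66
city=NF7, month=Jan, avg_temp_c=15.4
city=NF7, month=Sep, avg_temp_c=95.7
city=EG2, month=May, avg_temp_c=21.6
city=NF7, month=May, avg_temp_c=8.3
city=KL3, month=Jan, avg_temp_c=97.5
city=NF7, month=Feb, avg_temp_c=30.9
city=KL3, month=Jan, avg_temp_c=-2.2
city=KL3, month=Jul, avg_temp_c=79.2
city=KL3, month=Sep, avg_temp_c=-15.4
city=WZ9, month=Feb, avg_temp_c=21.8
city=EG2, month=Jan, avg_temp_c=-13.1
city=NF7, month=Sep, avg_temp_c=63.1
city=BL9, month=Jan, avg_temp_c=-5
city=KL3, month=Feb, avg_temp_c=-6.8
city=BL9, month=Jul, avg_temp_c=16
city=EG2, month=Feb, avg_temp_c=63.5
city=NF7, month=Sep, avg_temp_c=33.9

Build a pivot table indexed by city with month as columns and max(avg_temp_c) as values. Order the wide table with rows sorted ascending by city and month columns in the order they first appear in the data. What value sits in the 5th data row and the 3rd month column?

With rows sorted ascending by city, row 5 is city=WZ9. month columns in first-appearance order: Jan, Feb, Jul, Sep, May; column 3 is Jul.
Long rows with city=WZ9, month=Jul: max(77.5, 62.7, 57.6) = 77.5.

77.5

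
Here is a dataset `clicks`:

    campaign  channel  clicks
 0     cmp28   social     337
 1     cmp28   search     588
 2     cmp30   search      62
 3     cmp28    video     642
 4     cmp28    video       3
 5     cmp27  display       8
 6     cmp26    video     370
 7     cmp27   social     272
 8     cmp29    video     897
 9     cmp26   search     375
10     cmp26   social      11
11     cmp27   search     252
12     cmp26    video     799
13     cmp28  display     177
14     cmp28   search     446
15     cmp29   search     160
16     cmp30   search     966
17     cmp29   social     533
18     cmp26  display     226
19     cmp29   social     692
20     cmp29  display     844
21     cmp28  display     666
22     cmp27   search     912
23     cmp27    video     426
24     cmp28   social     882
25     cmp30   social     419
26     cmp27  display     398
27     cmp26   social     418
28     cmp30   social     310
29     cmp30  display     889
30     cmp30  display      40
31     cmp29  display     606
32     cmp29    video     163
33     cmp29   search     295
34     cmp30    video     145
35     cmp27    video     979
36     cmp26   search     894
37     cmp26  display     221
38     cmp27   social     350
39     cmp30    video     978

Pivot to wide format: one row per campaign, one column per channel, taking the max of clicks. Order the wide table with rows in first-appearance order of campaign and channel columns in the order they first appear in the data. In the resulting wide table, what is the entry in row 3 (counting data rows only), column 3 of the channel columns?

979

With rows in first-appearance order of campaign, row 3 is campaign=cmp27. channel columns in first-appearance order: social, search, video, display; column 3 is video.
Long rows with campaign=cmp27, channel=video: max(426, 979) = 979.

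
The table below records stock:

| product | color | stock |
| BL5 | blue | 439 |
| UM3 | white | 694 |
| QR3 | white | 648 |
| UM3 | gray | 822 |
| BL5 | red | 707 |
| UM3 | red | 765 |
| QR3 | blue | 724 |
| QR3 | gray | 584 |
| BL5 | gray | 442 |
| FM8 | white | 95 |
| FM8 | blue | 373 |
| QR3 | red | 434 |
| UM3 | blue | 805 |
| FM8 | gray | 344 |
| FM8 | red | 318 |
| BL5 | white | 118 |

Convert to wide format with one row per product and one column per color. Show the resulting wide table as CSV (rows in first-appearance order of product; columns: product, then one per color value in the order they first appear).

product,blue,white,gray,red
BL5,439,118,442,707
UM3,805,694,822,765
QR3,724,648,584,434
FM8,373,95,344,318

Columns: product plus the 4 distinct color values (blue, white, gray, red).
For example, row BL5 column blue takes stock=439 from the long row (BL5, blue).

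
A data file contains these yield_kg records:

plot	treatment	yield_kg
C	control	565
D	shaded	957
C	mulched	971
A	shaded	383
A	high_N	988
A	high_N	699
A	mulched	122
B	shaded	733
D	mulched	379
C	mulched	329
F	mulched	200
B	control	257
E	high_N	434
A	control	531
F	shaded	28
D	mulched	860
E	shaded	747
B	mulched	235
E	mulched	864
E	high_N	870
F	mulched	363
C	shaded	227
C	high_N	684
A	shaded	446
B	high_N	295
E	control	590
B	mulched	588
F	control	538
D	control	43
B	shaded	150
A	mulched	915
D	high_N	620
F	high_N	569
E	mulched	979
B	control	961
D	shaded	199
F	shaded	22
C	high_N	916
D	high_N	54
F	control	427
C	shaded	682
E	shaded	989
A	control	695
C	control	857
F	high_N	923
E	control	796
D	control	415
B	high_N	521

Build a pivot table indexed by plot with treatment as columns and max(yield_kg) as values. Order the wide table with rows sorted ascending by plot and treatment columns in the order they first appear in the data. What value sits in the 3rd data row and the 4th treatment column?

916

With rows sorted ascending by plot, row 3 is plot=C. treatment columns in first-appearance order: control, shaded, mulched, high_N; column 4 is high_N.
Long rows with plot=C, treatment=high_N: max(684, 916) = 916.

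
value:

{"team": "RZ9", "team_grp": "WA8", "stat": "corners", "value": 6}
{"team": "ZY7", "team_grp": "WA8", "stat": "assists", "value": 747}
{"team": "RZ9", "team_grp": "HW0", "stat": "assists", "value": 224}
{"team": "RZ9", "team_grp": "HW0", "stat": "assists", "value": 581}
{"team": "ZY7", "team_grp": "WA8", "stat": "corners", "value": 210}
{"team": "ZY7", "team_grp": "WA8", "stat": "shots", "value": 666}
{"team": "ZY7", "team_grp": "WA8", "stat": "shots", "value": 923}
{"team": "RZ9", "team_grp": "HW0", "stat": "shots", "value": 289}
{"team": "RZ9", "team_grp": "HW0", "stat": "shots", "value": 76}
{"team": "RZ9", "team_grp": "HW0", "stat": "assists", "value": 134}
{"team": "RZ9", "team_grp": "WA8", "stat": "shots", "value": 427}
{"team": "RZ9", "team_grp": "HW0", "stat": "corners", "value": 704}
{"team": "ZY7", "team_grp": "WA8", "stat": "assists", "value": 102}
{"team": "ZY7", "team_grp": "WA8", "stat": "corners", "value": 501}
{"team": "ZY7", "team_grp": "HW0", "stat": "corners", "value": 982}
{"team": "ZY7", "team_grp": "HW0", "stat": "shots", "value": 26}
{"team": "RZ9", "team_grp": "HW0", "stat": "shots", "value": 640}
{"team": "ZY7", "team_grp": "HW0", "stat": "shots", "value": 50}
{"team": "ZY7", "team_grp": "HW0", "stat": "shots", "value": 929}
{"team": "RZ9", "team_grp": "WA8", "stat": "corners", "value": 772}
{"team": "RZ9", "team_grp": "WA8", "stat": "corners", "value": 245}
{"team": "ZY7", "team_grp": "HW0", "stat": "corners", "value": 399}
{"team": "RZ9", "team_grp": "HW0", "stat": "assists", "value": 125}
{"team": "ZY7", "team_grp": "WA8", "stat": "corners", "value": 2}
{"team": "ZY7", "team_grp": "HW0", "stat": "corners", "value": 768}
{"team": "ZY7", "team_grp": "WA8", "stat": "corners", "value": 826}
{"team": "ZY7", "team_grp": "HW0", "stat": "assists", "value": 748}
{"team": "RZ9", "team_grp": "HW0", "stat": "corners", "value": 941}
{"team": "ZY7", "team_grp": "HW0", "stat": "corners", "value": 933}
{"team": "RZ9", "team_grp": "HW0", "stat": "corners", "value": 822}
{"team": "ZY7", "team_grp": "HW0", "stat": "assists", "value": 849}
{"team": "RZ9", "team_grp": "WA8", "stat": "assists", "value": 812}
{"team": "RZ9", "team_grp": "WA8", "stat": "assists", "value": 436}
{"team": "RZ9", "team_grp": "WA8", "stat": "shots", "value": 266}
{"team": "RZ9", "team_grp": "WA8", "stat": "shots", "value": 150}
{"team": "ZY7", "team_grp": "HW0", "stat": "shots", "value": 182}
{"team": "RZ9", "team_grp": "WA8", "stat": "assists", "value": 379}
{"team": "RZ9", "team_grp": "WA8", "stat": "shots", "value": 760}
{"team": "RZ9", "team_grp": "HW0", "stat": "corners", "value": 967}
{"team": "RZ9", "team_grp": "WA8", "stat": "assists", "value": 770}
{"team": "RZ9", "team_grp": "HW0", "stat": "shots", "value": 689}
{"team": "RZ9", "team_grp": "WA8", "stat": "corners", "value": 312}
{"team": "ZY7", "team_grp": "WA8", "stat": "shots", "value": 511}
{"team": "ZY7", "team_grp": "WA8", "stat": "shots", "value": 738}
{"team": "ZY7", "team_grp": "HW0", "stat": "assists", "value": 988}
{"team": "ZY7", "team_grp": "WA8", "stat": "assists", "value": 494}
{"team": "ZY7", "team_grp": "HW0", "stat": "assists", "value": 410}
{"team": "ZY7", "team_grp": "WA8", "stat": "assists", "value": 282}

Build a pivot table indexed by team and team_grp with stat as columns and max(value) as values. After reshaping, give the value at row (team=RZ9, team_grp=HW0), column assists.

Rows with team=RZ9, team_grp=HW0 and stat=assists: value values are 224, 581, 134, 125.
max(224, 581, 134, 125) = 581.

581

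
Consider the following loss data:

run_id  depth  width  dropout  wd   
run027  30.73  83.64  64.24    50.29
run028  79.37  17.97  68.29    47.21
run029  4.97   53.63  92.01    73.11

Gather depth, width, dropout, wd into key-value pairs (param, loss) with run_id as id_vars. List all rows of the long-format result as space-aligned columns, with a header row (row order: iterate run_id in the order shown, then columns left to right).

Each (run_id, column) pair becomes one row: 3 × 4 = 12 rows.
For example, (run027, depth) → loss=30.73.

run_id  param    loss 
run027  depth    30.73
run027  width    83.64
run027  dropout  64.24
run027  wd       50.29
run028  depth    79.37
run028  width    17.97
run028  dropout  68.29
run028  wd       47.21
run029  depth    4.97 
run029  width    53.63
run029  dropout  92.01
run029  wd       73.11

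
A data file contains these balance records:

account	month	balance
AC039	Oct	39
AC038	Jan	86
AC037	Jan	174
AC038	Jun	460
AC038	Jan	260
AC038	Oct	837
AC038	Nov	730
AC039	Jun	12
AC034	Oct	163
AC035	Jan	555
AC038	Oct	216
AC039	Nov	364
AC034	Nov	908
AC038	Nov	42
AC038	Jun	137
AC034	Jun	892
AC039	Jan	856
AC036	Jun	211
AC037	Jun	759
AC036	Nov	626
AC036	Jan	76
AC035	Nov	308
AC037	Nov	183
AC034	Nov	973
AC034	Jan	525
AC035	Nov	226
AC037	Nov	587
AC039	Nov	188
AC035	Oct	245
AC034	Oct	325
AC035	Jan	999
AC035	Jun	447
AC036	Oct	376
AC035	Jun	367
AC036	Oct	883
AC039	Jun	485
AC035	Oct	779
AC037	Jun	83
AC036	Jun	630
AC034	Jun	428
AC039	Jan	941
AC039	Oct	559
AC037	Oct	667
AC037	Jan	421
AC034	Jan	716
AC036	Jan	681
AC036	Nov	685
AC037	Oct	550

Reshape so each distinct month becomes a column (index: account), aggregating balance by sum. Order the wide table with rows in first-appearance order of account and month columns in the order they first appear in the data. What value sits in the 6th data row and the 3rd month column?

With rows in first-appearance order of account, row 6 is account=AC036. month columns in first-appearance order: Oct, Jan, Jun, Nov; column 3 is Jun.
Long rows with account=AC036, month=Jun: 211 + 630 = 841.

841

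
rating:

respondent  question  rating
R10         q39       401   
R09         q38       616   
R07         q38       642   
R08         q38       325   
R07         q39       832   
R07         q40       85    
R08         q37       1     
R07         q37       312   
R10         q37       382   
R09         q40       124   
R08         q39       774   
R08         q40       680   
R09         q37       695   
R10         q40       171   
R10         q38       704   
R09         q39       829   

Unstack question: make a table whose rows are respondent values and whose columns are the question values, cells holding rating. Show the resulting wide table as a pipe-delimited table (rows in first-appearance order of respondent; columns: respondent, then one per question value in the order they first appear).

| respondent | q39 | q38 | q40 | q37 |
| R10 | 401 | 704 | 171 | 382 |
| R09 | 829 | 616 | 124 | 695 |
| R07 | 832 | 642 | 85 | 312 |
| R08 | 774 | 325 | 680 | 1 |

Columns: respondent plus the 4 distinct question values (q39, q38, q40, q37).
For example, row R10 column q39 takes rating=401 from the long row (R10, q39).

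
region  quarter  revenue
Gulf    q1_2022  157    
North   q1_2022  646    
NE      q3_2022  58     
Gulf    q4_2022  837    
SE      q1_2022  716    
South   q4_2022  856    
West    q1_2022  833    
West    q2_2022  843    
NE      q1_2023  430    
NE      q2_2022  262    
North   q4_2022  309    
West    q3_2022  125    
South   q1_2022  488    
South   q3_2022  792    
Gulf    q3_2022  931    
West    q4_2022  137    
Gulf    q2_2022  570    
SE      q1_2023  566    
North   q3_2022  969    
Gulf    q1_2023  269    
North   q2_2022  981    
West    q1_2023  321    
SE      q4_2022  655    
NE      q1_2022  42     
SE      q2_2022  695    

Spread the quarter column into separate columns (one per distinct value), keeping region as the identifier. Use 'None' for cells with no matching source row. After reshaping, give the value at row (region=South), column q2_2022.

None

No long-format row has region=South and quarter=q2_2022, so the cell is None.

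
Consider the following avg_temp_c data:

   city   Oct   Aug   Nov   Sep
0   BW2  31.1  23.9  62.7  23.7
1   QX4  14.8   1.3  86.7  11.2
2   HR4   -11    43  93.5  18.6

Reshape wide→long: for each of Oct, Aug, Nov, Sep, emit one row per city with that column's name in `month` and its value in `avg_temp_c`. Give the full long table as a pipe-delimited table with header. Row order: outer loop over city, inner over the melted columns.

Each (city, column) pair becomes one row: 3 × 4 = 12 rows.
For example, (BW2, Oct) → avg_temp_c=31.1.

| city | month | avg_temp_c |
| BW2 | Oct | 31.1 |
| BW2 | Aug | 23.9 |
| BW2 | Nov | 62.7 |
| BW2 | Sep | 23.7 |
| QX4 | Oct | 14.8 |
| QX4 | Aug | 1.3 |
| QX4 | Nov | 86.7 |
| QX4 | Sep | 11.2 |
| HR4 | Oct | -11 |
| HR4 | Aug | 43 |
| HR4 | Nov | 93.5 |
| HR4 | Sep | 18.6 |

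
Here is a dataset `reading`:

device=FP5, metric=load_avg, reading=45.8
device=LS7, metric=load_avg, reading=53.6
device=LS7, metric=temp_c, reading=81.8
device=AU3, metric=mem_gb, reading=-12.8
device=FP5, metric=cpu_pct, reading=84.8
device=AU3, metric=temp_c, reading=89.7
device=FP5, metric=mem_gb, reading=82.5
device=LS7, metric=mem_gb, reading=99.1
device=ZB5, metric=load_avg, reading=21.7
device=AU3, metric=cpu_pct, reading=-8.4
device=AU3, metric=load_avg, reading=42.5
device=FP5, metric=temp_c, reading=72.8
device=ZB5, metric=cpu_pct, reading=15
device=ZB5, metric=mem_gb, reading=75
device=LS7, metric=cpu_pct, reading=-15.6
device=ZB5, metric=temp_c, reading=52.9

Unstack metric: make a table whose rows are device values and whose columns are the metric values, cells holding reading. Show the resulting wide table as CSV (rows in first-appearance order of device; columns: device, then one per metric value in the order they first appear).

device,load_avg,temp_c,mem_gb,cpu_pct
FP5,45.8,72.8,82.5,84.8
LS7,53.6,81.8,99.1,-15.6
AU3,42.5,89.7,-12.8,-8.4
ZB5,21.7,52.9,75,15

Columns: device plus the 4 distinct metric values (load_avg, temp_c, mem_gb, cpu_pct).
For example, row FP5 column load_avg takes reading=45.8 from the long row (FP5, load_avg).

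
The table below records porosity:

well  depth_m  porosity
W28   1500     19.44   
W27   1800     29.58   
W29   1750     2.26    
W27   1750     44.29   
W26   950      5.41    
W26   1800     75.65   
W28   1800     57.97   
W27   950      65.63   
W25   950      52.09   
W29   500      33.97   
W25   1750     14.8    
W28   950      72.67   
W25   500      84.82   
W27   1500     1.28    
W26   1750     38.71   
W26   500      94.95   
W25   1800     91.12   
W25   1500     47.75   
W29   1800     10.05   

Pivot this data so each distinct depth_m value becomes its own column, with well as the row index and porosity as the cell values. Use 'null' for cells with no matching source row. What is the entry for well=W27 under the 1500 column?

1.28

The long row with well=W27, depth_m=1500 has porosity=1.28.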